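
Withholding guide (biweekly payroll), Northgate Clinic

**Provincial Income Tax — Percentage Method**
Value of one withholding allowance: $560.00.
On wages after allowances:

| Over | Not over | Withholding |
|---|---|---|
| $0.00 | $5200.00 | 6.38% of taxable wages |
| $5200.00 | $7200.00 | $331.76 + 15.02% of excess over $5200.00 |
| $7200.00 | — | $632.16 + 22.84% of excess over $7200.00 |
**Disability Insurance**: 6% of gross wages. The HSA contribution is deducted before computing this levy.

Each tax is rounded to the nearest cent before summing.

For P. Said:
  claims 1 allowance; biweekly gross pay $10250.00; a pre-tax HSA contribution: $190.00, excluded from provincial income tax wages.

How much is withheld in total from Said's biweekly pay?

$1761.08

Provincial Income Tax: taxable = $10250.00 − $190.00 − 1×$560.00 = $9500.00
  $632.16 + 22.84% × ($9500.00 − $7200.00) = $632.16 + 22.84% × $2300.00 = $1157.48
Disability Insurance: 6% × $10060.00 = $603.60
Total: $1157.48 + $603.60 = $1761.08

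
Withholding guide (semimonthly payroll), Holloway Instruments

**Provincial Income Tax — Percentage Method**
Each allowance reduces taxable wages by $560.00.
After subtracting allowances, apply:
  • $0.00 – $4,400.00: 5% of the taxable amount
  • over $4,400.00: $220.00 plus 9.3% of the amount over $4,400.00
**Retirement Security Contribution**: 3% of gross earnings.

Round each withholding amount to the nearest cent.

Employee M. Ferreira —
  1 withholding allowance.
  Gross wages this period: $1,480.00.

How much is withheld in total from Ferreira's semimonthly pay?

$90.40

Provincial Income Tax: taxable = $1,480.00 − 1×$560.00 = $920.00
  5% × $920.00 = $46.00
Retirement Security Contribution: 3% × $1,480.00 = $44.40
Total: $46.00 + $44.40 = $90.40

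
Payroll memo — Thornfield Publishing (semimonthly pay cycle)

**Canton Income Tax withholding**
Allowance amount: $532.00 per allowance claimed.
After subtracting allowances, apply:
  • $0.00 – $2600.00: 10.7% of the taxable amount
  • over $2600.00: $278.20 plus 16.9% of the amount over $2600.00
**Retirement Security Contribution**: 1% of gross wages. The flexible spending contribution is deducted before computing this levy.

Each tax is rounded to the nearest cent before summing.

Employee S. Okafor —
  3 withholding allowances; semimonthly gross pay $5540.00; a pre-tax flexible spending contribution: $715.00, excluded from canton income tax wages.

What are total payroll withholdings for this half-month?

$432.75

Canton Income Tax: taxable = $5540.00 − $715.00 − 3×$532.00 = $3229.00
  $278.20 + 16.9% × ($3229.00 − $2600.00) = $278.20 + 16.9% × $629.00 = $384.50
Retirement Security Contribution: 1% × $4825.00 = $48.25
Total: $384.50 + $48.25 = $432.75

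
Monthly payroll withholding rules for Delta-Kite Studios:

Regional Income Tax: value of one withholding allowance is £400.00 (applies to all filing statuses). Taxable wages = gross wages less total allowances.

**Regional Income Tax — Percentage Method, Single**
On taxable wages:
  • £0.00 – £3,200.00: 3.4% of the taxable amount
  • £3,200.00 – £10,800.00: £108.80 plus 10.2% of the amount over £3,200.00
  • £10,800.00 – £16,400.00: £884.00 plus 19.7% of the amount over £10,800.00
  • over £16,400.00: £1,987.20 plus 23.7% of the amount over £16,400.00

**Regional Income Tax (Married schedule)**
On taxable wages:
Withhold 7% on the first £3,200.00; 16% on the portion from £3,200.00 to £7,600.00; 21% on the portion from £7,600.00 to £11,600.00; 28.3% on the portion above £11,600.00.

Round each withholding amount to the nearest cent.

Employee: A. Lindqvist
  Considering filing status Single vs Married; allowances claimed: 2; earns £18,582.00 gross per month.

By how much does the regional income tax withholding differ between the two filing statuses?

Regional Income Tax (Single): taxable = £18,582.00 − 2×£400.00 = £17,782.00
  £1,987.20 + 23.7% × (£17,782.00 − £16,400.00) = £1,987.20 + 23.7% × £1,382.00 = £2,314.73
Regional Income Tax (Married): taxable = £18,582.00 − 2×£400.00 = £17,782.00
  £1,768.00 + 28.3% × (£17,782.00 − £11,600.00) = £1,768.00 + 28.3% × £6,182.00 = £3,517.51
Difference: |£2,314.73 − £3,517.51| = £1,202.78 (higher under Married)

£1,202.78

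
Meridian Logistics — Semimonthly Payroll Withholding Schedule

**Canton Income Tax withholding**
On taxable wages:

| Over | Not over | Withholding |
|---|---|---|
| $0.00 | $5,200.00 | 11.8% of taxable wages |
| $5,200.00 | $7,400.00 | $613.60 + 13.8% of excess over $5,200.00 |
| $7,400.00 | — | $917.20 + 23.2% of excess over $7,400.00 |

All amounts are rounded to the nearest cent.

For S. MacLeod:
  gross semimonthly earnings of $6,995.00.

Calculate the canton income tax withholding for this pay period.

Canton Income Tax: taxable = $6,995.00
  $613.60 + 13.8% × ($6,995.00 − $5,200.00) = $613.60 + 13.8% × $1,795.00 = $861.31

$861.31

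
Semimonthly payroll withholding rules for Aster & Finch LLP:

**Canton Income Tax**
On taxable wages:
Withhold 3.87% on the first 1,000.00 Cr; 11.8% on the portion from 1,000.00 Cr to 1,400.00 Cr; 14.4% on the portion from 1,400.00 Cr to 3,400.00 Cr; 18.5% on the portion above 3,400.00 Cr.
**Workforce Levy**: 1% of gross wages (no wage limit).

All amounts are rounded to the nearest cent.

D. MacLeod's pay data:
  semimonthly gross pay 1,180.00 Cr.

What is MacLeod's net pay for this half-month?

1,108.26 Cr

Canton Income Tax: taxable = 1,180.00 Cr
  38.70 Cr + 11.8% × (1,180.00 Cr − 1,000.00 Cr) = 38.70 Cr + 11.8% × 180.00 Cr = 59.94 Cr
Workforce Levy: 1% × 1,180.00 Cr = 11.80 Cr
Total withheld: 59.94 Cr + 11.80 Cr = 71.74 Cr
Net pay: 1,180.00 Cr − 71.74 Cr = 1,108.26 Cr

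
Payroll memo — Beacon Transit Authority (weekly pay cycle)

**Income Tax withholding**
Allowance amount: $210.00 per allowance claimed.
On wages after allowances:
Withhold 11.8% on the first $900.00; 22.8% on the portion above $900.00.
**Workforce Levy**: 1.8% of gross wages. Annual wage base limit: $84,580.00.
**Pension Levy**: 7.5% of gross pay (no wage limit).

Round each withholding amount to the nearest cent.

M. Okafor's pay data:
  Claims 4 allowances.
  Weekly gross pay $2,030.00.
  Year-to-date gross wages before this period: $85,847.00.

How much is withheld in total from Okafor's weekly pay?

Income Tax: taxable = $2,030.00 − 4×$210.00 = $1,190.00
  $106.20 + 22.8% × ($1,190.00 − $900.00) = $106.20 + 22.8% × $290.00 = $172.32
Workforce Levy: YTD $85,847.00 ≥ cap $84,580.00 → $0.00
Pension Levy: 7.5% × $2,030.00 = $152.25
Total: $172.32 + $0.00 + $152.25 = $324.57

$324.57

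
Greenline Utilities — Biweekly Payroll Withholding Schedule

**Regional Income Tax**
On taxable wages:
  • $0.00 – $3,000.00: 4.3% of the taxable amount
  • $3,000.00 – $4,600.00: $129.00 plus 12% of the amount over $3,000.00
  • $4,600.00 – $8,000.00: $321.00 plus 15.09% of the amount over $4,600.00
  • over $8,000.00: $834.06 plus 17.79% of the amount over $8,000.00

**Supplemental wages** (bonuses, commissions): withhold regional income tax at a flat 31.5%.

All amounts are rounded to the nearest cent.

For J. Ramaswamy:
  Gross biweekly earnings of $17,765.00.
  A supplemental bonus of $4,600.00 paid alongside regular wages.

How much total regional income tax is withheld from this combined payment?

Regional Income Tax: taxable = $17,765.00
  $834.06 + 17.79% × ($17,765.00 − $8,000.00) = $834.06 + 17.79% × $9,765.00 = $2,571.25
Supplemental (31.5% flat on bonus): 31.5% × $4,600.00 = $1,449.00
Total regional income tax: $2,571.25 + $1,449.00 = $4,020.25

$4,020.25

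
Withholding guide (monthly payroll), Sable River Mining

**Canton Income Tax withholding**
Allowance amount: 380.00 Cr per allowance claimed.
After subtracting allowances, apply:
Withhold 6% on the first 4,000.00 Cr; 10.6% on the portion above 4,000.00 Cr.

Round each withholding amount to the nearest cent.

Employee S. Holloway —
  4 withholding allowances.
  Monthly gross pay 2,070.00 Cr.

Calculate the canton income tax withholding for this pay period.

Canton Income Tax: taxable = 2,070.00 Cr − 4×380.00 Cr = 550.00 Cr
  6% × 550.00 Cr = 33.00 Cr

33.00 Cr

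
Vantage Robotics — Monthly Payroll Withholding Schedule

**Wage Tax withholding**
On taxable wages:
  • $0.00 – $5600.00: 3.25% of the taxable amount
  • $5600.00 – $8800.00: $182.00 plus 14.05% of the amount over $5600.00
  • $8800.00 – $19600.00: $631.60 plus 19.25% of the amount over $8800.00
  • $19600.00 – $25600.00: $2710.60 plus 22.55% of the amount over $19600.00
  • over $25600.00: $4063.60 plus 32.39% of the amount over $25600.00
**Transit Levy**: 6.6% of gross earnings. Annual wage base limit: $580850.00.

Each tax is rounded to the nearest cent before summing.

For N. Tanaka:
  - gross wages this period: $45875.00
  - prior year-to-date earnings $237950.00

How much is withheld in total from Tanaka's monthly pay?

Wage Tax: taxable = $45875.00
  $4063.60 + 32.39% × ($45875.00 − $25600.00) = $4063.60 + 32.39% × $20275.00 = $10630.67
Transit Levy: 6.6% × $45875.00 = $3027.75
Total: $10630.67 + $3027.75 = $13658.42

$13658.42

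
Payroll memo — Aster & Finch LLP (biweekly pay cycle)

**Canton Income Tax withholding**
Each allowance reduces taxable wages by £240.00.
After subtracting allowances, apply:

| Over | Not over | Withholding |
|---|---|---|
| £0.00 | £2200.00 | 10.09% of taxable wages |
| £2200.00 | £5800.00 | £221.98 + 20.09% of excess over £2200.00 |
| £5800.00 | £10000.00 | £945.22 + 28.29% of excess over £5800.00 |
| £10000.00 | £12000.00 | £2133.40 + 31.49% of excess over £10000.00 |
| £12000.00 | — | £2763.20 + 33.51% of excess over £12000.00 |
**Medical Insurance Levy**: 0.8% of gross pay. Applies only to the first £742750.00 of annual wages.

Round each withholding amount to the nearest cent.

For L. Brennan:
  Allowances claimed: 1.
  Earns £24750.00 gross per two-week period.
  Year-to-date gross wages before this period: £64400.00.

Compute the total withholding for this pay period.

Canton Income Tax: taxable = £24750.00 − 1×£240.00 = £24510.00
  £2763.20 + 33.51% × (£24510.00 − £12000.00) = £2763.20 + 33.51% × £12510.00 = £6955.30
Medical Insurance Levy: 0.8% × £24750.00 = £198.00
Total: £6955.30 + £198.00 = £7153.30

£7153.30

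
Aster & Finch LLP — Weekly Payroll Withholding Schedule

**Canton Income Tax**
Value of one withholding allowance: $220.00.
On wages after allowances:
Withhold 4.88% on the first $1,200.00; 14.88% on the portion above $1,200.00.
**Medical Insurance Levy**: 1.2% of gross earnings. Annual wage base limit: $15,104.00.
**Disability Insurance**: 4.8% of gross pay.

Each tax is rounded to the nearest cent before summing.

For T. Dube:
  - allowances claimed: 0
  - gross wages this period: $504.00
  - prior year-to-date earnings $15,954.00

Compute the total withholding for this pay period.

Canton Income Tax: taxable = $504.00
  4.88% × $504.00 = $24.60
Medical Insurance Levy: YTD $15,954.00 ≥ cap $15,104.00 → $0.00
Disability Insurance: 4.8% × $504.00 = $24.19
Total: $24.60 + $0.00 + $24.19 = $48.79

$48.79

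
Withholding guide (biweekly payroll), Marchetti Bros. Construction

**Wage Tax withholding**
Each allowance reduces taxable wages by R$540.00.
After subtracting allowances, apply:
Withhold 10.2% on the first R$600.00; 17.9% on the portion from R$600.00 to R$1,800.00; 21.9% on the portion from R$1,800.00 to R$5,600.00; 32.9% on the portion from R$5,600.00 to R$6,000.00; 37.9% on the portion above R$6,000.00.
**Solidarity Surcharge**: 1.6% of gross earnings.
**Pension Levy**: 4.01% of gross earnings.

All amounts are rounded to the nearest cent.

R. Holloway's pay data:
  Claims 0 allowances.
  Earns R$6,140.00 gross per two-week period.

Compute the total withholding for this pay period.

Wage Tax: taxable = R$6,140.00
  R$1,239.80 + 37.9% × (R$6,140.00 − R$6,000.00) = R$1,239.80 + 37.9% × R$140.00 = R$1,292.86
Solidarity Surcharge: 1.6% × R$6,140.00 = R$98.24
Pension Levy: 4.01% × R$6,140.00 = R$246.21
Total: R$1,292.86 + R$98.24 + R$246.21 = R$1,637.31

R$1,637.31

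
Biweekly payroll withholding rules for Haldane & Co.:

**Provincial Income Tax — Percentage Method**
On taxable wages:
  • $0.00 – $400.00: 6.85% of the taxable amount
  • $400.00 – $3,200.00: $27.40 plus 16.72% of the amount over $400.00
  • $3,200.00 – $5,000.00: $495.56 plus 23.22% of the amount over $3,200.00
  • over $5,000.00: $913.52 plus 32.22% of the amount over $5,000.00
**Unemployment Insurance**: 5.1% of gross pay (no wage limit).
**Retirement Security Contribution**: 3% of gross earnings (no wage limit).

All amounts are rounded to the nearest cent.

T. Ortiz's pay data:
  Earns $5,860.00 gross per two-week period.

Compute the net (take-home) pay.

Provincial Income Tax: taxable = $5,860.00
  $913.52 + 32.22% × ($5,860.00 − $5,000.00) = $913.52 + 32.22% × $860.00 = $1,190.61
Unemployment Insurance: 5.1% × $5,860.00 = $298.86
Retirement Security Contribution: 3% × $5,860.00 = $175.80
Total withheld: $1,190.61 + $298.86 + $175.80 = $1,665.27
Net pay: $5,860.00 − $1,665.27 = $4,194.73

$4,194.73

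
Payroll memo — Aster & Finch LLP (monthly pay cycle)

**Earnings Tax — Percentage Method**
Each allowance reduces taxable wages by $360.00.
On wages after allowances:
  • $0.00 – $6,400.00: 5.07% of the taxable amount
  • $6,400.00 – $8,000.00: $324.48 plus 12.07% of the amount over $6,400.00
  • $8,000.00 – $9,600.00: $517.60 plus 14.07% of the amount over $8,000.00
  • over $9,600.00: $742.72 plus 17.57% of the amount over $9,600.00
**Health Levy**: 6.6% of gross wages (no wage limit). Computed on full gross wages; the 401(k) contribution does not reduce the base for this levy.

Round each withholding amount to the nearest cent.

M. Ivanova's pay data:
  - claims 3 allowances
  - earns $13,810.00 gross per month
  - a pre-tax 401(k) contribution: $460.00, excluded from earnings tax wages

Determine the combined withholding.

$2,123.30

Earnings Tax: taxable = $13,810.00 − $460.00 − 3×$360.00 = $12,270.00
  $742.72 + 17.57% × ($12,270.00 − $9,600.00) = $742.72 + 17.57% × $2,670.00 = $1,211.84
Health Levy: 6.6% × $13,810.00 = $911.46
Total: $1,211.84 + $911.46 = $2,123.30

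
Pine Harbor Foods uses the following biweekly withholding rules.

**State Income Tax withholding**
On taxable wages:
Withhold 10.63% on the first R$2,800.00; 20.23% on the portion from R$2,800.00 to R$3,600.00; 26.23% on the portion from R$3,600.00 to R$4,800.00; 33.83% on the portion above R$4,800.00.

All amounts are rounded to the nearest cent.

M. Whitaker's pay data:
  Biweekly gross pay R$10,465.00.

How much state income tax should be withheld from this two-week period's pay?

State Income Tax: taxable = R$10,465.00
  R$774.24 + 33.83% × (R$10,465.00 − R$4,800.00) = R$774.24 + 33.83% × R$5,665.00 = R$2,690.71

R$2,690.71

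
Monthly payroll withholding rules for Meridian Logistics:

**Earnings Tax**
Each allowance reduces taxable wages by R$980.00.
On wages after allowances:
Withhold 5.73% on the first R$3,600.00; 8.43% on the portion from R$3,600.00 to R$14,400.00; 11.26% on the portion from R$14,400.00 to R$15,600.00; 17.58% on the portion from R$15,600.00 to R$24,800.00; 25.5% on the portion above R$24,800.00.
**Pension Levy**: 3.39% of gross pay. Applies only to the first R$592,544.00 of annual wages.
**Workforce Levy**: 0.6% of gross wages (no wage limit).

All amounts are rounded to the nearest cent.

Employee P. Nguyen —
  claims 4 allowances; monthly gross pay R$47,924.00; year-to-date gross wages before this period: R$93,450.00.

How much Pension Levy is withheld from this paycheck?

R$1,624.62

Pension Levy: 3.39% × R$47,924.00 = R$1,624.62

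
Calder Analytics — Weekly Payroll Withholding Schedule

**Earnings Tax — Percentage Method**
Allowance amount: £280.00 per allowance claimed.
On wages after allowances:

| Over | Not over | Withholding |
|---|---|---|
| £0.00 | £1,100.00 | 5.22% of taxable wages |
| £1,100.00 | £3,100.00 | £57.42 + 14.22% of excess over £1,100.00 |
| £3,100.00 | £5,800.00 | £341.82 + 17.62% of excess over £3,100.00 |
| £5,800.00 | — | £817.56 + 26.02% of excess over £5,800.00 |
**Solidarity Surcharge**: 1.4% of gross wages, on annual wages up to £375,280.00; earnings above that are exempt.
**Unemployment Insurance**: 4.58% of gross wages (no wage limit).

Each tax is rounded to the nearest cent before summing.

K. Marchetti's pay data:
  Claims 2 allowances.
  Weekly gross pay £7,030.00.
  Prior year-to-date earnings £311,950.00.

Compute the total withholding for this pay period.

£1,412.28

Earnings Tax: taxable = £7,030.00 − 2×£280.00 = £6,470.00
  £817.56 + 26.02% × (£6,470.00 − £5,800.00) = £817.56 + 26.02% × £670.00 = £991.89
Solidarity Surcharge: 1.4% × £7,030.00 = £98.42
Unemployment Insurance: 4.58% × £7,030.00 = £321.97
Total: £991.89 + £98.42 + £321.97 = £1,412.28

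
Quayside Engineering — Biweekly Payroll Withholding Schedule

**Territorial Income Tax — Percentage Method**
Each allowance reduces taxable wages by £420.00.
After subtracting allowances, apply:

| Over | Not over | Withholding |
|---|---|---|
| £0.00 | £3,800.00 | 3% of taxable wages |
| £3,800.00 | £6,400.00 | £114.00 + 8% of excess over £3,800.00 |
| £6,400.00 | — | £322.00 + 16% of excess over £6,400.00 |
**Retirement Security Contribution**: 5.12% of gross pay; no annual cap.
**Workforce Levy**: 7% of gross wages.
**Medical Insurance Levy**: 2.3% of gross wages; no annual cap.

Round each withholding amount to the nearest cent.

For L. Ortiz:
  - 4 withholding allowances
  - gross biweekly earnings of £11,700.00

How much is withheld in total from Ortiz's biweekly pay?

£2,588.34

Territorial Income Tax: taxable = £11,700.00 − 4×£420.00 = £10,020.00
  £322.00 + 16% × (£10,020.00 − £6,400.00) = £322.00 + 16% × £3,620.00 = £901.20
Retirement Security Contribution: 5.12% × £11,700.00 = £599.04
Workforce Levy: 7% × £11,700.00 = £819.00
Medical Insurance Levy: 2.3% × £11,700.00 = £269.10
Total: £901.20 + £599.04 + £819.00 + £269.10 = £2,588.34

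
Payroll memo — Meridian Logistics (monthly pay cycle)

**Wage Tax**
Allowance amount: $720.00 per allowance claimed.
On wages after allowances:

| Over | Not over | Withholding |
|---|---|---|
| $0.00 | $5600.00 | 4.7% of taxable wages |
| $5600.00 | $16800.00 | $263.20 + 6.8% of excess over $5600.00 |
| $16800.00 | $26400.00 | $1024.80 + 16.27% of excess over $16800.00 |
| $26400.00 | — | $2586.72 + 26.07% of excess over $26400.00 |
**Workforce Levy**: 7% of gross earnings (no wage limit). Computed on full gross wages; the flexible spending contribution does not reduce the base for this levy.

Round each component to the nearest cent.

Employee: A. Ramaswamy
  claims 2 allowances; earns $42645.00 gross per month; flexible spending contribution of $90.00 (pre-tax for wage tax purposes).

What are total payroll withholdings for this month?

$9408.07

Wage Tax: taxable = $42645.00 − $90.00 − 2×$720.00 = $41115.00
  $2586.72 + 26.07% × ($41115.00 − $26400.00) = $2586.72 + 26.07% × $14715.00 = $6422.92
Workforce Levy: 7% × $42645.00 = $2985.15
Total: $6422.92 + $2985.15 = $9408.07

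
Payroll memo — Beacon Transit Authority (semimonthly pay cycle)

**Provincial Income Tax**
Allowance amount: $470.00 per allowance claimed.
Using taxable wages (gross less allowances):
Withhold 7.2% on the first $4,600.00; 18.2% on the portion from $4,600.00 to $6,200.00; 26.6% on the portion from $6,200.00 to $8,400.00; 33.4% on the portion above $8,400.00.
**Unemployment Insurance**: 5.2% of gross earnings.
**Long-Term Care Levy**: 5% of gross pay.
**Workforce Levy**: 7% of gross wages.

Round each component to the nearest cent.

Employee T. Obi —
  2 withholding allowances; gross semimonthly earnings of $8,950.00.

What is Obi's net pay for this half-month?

Provincial Income Tax: taxable = $8,950.00 − 2×$470.00 = $8,010.00
  $622.40 + 26.6% × ($8,010.00 − $6,200.00) = $622.40 + 26.6% × $1,810.00 = $1,103.86
Unemployment Insurance: 5.2% × $8,950.00 = $465.40
Long-Term Care Levy: 5% × $8,950.00 = $447.50
Workforce Levy: 7% × $8,950.00 = $626.50
Total withheld: $1,103.86 + $465.40 + $447.50 + $626.50 = $2,643.26
Net pay: $8,950.00 − $2,643.26 = $6,306.74

$6,306.74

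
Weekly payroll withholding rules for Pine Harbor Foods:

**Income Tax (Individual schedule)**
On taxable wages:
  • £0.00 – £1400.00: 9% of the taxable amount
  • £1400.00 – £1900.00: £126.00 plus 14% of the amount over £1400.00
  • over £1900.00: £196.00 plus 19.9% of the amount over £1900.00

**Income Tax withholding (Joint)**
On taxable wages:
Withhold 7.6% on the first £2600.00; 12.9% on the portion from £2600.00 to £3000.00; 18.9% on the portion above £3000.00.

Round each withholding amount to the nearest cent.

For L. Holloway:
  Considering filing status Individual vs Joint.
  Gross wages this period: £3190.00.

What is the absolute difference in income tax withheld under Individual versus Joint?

£167.60

Income Tax (Individual): taxable = £3190.00
  £196.00 + 19.9% × (£3190.00 − £1900.00) = £196.00 + 19.9% × £1290.00 = £452.71
Income Tax (Joint): taxable = £3190.00
  £249.20 + 18.9% × (£3190.00 − £3000.00) = £249.20 + 18.9% × £190.00 = £285.11
Difference: |£452.71 − £285.11| = £167.60 (higher under Individual)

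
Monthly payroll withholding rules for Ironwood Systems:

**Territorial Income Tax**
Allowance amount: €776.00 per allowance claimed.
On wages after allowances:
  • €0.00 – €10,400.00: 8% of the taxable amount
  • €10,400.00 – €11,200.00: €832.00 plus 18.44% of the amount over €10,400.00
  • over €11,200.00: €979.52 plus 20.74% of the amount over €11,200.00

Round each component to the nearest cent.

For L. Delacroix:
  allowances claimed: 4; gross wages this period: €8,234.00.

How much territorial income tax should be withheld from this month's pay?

Territorial Income Tax: taxable = €8,234.00 − 4×€776.00 = €5,130.00
  8% × €5,130.00 = €410.40

€410.40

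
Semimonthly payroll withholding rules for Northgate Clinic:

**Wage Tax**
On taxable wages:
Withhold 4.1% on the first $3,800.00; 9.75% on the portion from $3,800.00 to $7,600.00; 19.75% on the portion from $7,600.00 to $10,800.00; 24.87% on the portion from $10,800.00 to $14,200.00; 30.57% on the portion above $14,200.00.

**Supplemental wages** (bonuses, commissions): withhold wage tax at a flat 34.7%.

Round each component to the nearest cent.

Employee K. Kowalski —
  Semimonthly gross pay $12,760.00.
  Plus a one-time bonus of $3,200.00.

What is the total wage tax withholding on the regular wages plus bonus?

$2,756.15

Wage Tax: taxable = $12,760.00
  $1,158.30 + 24.87% × ($12,760.00 − $10,800.00) = $1,158.30 + 24.87% × $1,960.00 = $1,645.75
Supplemental (34.7% flat on bonus): 34.7% × $3,200.00 = $1,110.40
Total wage tax: $1,645.75 + $1,110.40 = $2,756.15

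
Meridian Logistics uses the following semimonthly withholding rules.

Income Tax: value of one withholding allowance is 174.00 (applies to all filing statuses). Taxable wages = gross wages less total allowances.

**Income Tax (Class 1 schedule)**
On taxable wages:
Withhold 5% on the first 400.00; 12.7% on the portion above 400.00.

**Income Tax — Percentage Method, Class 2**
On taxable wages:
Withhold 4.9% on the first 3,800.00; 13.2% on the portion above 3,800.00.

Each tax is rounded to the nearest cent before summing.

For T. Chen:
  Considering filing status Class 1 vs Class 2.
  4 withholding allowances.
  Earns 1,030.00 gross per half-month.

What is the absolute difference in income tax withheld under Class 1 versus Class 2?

0.33

Income Tax (Class 1): taxable = 1,030.00 − 4×174.00 = 334.00
  5% × 334.00 = 16.70
Income Tax (Class 2): taxable = 1,030.00 − 4×174.00 = 334.00
  4.9% × 334.00 = 16.37
Difference: |16.70 − 16.37| = 0.33 (higher under Class 1)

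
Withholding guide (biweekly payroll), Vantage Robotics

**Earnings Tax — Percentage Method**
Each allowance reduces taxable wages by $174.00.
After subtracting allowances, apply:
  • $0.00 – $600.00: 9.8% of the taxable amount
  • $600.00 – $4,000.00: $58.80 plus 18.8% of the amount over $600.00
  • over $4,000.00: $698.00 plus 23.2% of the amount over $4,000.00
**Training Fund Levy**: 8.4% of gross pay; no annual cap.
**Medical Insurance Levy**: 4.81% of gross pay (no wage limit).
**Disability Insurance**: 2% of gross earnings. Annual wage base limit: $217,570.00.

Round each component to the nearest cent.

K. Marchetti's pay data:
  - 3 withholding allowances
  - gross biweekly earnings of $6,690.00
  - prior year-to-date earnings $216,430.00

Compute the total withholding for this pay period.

Earnings Tax: taxable = $6,690.00 − 3×$174.00 = $6,168.00
  $698.00 + 23.2% × ($6,168.00 − $4,000.00) = $698.00 + 23.2% × $2,168.00 = $1,200.98
Training Fund Levy: 8.4% × $6,690.00 = $561.96
Medical Insurance Levy: 4.81% × $6,690.00 = $321.79
Disability Insurance: cap $217,570.00 − YTD $216,430.00 = $1,140.00 subject; 2% × $1,140.00 = $22.80
Total: $1,200.98 + $561.96 + $321.79 + $22.80 = $2,107.53

$2,107.53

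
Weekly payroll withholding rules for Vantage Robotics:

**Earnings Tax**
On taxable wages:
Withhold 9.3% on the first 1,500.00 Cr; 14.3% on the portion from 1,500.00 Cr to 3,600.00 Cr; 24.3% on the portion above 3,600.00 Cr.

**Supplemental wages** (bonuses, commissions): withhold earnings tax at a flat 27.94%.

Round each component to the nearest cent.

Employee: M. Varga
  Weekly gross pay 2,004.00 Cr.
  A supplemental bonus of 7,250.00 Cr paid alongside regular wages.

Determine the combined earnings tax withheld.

2,237.22 Cr

Earnings Tax: taxable = 2,004.00 Cr
  139.50 Cr + 14.3% × (2,004.00 Cr − 1,500.00 Cr) = 139.50 Cr + 14.3% × 504.00 Cr = 211.57 Cr
Supplemental (27.94% flat on bonus): 27.94% × 7,250.00 Cr = 2,025.65 Cr
Total earnings tax: 211.57 Cr + 2,025.65 Cr = 2,237.22 Cr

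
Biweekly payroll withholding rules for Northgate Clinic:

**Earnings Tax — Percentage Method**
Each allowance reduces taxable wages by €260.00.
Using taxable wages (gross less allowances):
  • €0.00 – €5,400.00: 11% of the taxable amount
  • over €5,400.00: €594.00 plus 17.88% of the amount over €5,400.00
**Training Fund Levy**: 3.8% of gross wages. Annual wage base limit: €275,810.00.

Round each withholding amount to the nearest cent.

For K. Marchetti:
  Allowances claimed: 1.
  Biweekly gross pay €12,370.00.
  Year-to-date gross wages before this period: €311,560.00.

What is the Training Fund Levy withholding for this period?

€0.00

Training Fund Levy: YTD €311,560.00 ≥ cap €275,810.00 → €0.00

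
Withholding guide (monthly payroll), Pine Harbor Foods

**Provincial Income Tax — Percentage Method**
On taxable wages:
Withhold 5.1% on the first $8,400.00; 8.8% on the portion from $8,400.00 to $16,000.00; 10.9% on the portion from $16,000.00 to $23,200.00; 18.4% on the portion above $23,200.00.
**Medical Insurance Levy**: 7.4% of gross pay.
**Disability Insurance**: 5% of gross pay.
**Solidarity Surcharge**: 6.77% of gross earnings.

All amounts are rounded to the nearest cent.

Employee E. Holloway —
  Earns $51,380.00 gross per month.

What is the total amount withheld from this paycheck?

Provincial Income Tax: taxable = $51,380.00
  $1,882.00 + 18.4% × ($51,380.00 − $23,200.00) = $1,882.00 + 18.4% × $28,180.00 = $7,067.12
Medical Insurance Levy: 7.4% × $51,380.00 = $3,802.12
Disability Insurance: 5% × $51,380.00 = $2,569.00
Solidarity Surcharge: 6.77% × $51,380.00 = $3,478.43
Total: $7,067.12 + $3,802.12 + $2,569.00 + $3,478.43 = $16,916.67

$16,916.67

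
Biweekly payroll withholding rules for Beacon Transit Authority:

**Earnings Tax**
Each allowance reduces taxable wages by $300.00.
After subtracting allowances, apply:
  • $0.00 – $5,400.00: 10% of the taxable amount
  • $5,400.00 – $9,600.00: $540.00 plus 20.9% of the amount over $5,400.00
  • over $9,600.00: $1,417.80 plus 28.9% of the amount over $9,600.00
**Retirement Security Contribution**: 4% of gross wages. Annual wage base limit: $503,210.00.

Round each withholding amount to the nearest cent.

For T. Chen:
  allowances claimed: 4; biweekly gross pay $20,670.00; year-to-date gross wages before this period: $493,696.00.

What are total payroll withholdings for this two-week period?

$4,650.79

Earnings Tax: taxable = $20,670.00 − 4×$300.00 = $19,470.00
  $1,417.80 + 28.9% × ($19,470.00 − $9,600.00) = $1,417.80 + 28.9% × $9,870.00 = $4,270.23
Retirement Security Contribution: cap $503,210.00 − YTD $493,696.00 = $9,514.00 subject; 4% × $9,514.00 = $380.56
Total: $4,270.23 + $380.56 = $4,650.79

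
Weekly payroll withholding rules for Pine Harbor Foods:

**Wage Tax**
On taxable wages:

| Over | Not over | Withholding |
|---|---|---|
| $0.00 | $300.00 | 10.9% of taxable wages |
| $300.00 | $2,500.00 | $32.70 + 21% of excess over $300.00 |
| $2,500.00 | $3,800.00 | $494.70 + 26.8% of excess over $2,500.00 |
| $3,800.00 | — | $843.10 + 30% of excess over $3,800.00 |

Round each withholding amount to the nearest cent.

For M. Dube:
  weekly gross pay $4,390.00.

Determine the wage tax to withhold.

Wage Tax: taxable = $4,390.00
  $843.10 + 30% × ($4,390.00 − $3,800.00) = $843.10 + 30% × $590.00 = $1,020.10

$1,020.10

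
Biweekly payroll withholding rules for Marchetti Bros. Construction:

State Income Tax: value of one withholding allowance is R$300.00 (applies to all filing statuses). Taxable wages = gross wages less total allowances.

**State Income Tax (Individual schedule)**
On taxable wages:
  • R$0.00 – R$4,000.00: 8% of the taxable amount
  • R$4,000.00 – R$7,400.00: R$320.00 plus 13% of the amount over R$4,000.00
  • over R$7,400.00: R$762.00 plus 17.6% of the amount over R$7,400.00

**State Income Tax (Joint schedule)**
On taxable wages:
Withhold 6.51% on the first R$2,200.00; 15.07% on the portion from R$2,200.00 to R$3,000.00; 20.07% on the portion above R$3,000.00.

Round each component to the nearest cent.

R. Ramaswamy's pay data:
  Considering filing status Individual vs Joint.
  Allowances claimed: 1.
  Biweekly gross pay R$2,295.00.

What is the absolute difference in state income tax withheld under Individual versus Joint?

R$29.73

State Income Tax (Individual): taxable = R$2,295.00 − 1×R$300.00 = R$1,995.00
  8% × R$1,995.00 = R$159.60
State Income Tax (Joint): taxable = R$2,295.00 − 1×R$300.00 = R$1,995.00
  6.51% × R$1,995.00 = R$129.87
Difference: |R$159.60 − R$129.87| = R$29.73 (higher under Individual)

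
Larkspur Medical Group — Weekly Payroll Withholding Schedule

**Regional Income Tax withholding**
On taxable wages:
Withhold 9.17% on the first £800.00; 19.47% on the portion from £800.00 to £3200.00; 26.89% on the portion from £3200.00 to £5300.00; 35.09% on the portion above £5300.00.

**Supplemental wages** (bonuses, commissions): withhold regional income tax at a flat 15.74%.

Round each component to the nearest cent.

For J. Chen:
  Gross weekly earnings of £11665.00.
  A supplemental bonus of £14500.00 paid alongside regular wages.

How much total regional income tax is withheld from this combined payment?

£5621.11

Regional Income Tax: taxable = £11665.00
  £1105.33 + 35.09% × (£11665.00 − £5300.00) = £1105.33 + 35.09% × £6365.00 = £3338.81
Supplemental (15.74% flat on bonus): 15.74% × £14500.00 = £2282.30
Total regional income tax: £3338.81 + £2282.30 = £5621.11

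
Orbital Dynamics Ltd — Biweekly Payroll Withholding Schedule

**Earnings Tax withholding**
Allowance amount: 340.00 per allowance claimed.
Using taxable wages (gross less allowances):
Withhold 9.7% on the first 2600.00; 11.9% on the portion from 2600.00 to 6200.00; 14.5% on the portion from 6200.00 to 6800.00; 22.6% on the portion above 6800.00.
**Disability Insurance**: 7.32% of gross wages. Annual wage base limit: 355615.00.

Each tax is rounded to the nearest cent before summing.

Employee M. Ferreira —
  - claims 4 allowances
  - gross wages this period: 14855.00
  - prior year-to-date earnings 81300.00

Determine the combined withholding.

Earnings Tax: taxable = 14855.00 − 4×340.00 = 13495.00
  767.60 + 22.6% × (13495.00 − 6800.00) = 767.60 + 22.6% × 6695.00 = 2280.67
Disability Insurance: 7.32% × 14855.00 = 1087.39
Total: 2280.67 + 1087.39 = 3368.06

3368.06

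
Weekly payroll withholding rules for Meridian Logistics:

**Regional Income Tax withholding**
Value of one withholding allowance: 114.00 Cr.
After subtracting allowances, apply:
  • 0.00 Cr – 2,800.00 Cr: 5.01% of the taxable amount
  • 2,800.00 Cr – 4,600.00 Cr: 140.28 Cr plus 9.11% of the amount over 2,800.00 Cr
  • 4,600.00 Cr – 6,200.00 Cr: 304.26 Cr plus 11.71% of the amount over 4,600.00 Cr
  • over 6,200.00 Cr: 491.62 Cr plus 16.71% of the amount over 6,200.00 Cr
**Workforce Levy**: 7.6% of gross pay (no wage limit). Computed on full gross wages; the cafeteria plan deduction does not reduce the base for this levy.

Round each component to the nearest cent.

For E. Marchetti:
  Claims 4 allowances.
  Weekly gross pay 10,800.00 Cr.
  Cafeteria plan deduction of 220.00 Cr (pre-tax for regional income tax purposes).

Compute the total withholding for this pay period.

Regional Income Tax: taxable = 10,800.00 Cr − 220.00 Cr − 4×114.00 Cr = 10,124.00 Cr
  491.62 Cr + 16.71% × (10,124.00 Cr − 6,200.00 Cr) = 491.62 Cr + 16.71% × 3,924.00 Cr = 1,147.32 Cr
Workforce Levy: 7.6% × 10,800.00 Cr = 820.80 Cr
Total: 1,147.32 Cr + 820.80 Cr = 1,968.12 Cr

1,968.12 Cr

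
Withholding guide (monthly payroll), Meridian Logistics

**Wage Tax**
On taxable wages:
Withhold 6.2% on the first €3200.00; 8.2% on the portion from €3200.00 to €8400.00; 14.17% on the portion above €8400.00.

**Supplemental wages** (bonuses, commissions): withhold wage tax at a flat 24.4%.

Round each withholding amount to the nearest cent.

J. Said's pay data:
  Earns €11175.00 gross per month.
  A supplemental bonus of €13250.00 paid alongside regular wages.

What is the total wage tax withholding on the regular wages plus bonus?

Wage Tax: taxable = €11175.00
  €624.80 + 14.17% × (€11175.00 − €8400.00) = €624.80 + 14.17% × €2775.00 = €1018.02
Supplemental (24.4% flat on bonus): 24.4% × €13250.00 = €3233.00
Total wage tax: €1018.02 + €3233.00 = €4251.02

€4251.02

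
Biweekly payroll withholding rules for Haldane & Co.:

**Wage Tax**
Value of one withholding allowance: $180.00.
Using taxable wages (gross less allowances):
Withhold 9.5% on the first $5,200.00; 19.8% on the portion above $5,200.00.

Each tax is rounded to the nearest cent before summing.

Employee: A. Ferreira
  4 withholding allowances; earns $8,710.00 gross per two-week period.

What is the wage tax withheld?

$1,046.42

Wage Tax: taxable = $8,710.00 − 4×$180.00 = $7,990.00
  $494.00 + 19.8% × ($7,990.00 − $5,200.00) = $494.00 + 19.8% × $2,790.00 = $1,046.42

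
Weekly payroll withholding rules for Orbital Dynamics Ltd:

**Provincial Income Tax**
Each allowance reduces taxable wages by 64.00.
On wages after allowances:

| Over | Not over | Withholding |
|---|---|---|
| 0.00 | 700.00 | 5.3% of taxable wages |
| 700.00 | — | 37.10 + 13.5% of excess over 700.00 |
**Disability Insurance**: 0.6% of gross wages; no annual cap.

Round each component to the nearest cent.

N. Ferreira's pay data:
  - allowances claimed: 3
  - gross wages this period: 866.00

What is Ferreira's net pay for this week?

825.08

Provincial Income Tax: taxable = 866.00 − 3×64.00 = 674.00
  5.3% × 674.00 = 35.72
Disability Insurance: 0.6% × 866.00 = 5.20
Total withheld: 35.72 + 5.20 = 40.92
Net pay: 866.00 − 40.92 = 825.08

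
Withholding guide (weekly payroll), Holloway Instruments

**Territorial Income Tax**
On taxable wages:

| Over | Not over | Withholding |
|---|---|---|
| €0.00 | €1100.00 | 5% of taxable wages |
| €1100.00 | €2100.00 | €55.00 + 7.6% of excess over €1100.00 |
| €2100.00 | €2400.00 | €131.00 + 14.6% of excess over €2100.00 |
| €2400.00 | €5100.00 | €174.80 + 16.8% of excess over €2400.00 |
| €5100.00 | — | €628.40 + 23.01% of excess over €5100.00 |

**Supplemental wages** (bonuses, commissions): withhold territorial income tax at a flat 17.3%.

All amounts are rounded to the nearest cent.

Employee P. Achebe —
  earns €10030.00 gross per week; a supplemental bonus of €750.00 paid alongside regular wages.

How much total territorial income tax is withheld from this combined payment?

Territorial Income Tax: taxable = €10030.00
  €628.40 + 23.01% × (€10030.00 − €5100.00) = €628.40 + 23.01% × €4930.00 = €1762.79
Supplemental (17.3% flat on bonus): 17.3% × €750.00 = €129.75
Total territorial income tax: €1762.79 + €129.75 = €1892.54

€1892.54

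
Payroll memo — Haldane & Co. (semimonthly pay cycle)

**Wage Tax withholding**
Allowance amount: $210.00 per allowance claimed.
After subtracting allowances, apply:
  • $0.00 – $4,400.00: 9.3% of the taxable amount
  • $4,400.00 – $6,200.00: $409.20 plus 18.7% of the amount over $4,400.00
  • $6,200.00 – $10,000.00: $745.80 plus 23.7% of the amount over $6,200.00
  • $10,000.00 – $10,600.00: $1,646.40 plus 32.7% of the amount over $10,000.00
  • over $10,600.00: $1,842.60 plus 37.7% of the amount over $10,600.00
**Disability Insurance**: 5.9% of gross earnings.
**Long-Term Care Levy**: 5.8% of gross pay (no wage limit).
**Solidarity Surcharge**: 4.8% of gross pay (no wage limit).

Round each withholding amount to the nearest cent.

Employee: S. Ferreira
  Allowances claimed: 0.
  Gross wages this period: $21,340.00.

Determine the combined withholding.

$9,412.68

Wage Tax: taxable = $21,340.00
  $1,842.60 + 37.7% × ($21,340.00 − $10,600.00) = $1,842.60 + 37.7% × $10,740.00 = $5,891.58
Disability Insurance: 5.9% × $21,340.00 = $1,259.06
Long-Term Care Levy: 5.8% × $21,340.00 = $1,237.72
Solidarity Surcharge: 4.8% × $21,340.00 = $1,024.32
Total: $5,891.58 + $1,259.06 + $1,237.72 + $1,024.32 = $9,412.68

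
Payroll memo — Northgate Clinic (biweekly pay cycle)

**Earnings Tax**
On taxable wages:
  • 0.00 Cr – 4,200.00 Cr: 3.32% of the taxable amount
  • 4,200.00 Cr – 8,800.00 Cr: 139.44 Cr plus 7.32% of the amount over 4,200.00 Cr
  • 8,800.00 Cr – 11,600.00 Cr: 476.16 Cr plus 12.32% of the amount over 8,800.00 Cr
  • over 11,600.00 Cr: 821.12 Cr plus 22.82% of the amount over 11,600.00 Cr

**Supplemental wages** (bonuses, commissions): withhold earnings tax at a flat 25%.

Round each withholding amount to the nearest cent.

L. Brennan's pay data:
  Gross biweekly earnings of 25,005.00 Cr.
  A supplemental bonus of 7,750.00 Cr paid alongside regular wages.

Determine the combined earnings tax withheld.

5,817.64 Cr

Earnings Tax: taxable = 25,005.00 Cr
  821.12 Cr + 22.82% × (25,005.00 Cr − 11,600.00 Cr) = 821.12 Cr + 22.82% × 13,405.00 Cr = 3,880.14 Cr
Supplemental (25% flat on bonus): 25% × 7,750.00 Cr = 1,937.50 Cr
Total earnings tax: 3,880.14 Cr + 1,937.50 Cr = 5,817.64 Cr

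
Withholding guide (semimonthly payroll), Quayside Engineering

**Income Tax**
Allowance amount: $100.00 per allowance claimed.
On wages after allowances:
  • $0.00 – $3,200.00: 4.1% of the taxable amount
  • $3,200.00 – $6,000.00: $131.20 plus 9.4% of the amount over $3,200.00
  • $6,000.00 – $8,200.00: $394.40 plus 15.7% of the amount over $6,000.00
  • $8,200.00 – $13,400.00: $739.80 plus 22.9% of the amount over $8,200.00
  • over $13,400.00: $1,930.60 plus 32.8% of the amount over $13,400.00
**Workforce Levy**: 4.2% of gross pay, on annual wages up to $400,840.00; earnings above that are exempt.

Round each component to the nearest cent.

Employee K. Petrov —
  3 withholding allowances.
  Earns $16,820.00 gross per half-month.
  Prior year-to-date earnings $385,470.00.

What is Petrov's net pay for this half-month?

Income Tax: taxable = $16,820.00 − 3×$100.00 = $16,520.00
  $1,930.60 + 32.8% × ($16,520.00 − $13,400.00) = $1,930.60 + 32.8% × $3,120.00 = $2,953.96
Workforce Levy: cap $400,840.00 − YTD $385,470.00 = $15,370.00 subject; 4.2% × $15,370.00 = $645.54
Total withheld: $2,953.96 + $645.54 = $3,599.50
Net pay: $16,820.00 − $3,599.50 = $13,220.50

$13,220.50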